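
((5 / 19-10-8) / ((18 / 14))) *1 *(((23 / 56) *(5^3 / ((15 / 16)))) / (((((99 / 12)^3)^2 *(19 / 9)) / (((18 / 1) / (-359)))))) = 0.00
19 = 19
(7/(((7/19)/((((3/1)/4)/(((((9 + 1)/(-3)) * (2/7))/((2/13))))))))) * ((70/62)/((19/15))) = -6615/3224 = -2.05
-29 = -29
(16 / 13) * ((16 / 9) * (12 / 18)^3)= 2048 / 3159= 0.65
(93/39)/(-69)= -31/897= -0.03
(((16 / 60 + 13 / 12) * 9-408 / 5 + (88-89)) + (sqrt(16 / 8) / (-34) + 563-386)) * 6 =6393 / 10-3 * sqrt(2) / 17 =639.05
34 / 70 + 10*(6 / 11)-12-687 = -266828 / 385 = -693.06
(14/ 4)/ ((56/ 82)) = 41/ 8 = 5.12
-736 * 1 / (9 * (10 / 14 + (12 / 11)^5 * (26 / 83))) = -68867984416 / 1009112301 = -68.25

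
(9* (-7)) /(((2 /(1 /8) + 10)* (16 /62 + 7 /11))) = -21483 /7930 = -2.71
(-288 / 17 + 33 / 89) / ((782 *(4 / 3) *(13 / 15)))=-0.02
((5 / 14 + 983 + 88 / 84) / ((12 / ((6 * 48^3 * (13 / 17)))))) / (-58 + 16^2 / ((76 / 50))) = 47057886720 / 124831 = 376972.76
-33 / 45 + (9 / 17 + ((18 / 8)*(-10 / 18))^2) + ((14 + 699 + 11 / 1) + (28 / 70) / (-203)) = 600769357 / 828240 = 725.36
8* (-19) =-152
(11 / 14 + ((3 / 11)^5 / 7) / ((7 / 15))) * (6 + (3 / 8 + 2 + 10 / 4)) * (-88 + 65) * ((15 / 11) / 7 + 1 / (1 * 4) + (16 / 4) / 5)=-47596890529989 / 194446535360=-244.78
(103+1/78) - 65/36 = 47365/468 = 101.21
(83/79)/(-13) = -83/1027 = -0.08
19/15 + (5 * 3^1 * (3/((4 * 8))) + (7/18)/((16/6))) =451/160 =2.82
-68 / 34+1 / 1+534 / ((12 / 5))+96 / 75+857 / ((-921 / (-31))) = 11587369 / 46050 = 251.63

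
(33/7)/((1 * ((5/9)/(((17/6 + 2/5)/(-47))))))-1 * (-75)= 1224147/16450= 74.42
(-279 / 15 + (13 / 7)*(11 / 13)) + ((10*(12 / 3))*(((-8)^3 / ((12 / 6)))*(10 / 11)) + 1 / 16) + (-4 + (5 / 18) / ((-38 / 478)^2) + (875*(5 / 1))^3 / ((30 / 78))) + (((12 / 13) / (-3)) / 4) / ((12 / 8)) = 56647569033147552853 / 260179920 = 217724600088.84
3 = 3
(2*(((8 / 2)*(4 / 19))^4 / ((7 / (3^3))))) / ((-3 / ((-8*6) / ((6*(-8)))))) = -1179648 / 912247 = -1.29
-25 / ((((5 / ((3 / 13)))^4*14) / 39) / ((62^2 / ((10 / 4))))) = -934092 / 1922375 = -0.49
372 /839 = 0.44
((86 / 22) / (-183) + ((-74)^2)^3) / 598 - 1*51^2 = 330544533708071 / 1203774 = 274590191.94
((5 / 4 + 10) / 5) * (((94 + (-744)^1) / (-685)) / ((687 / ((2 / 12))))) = 65 / 125492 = 0.00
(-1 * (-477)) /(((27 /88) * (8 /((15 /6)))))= 2915 /6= 485.83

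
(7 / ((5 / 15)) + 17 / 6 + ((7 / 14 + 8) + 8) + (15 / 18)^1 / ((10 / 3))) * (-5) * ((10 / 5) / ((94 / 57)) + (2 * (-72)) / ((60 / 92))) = 8376887 / 188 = 44557.91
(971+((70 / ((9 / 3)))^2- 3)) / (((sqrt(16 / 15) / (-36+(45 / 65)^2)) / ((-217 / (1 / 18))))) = 8865842706 *sqrt(15) / 169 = 203179060.06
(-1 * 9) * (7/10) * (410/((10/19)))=-49077/10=-4907.70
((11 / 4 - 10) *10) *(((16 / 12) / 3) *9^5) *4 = -7610760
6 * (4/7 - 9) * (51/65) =-18054/455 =-39.68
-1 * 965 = -965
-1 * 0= 0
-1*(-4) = 4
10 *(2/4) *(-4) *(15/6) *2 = -100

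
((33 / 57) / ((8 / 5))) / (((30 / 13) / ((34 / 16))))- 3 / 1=-19457 / 7296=-2.67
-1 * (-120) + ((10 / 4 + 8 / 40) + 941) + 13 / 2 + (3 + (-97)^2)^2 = 442934071 / 5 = 88586814.20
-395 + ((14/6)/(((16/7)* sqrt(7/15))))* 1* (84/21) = -395 + 7* sqrt(105)/12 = -389.02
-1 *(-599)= 599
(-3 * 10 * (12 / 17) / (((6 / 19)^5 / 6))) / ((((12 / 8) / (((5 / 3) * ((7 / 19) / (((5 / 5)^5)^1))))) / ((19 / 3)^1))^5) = -10403948973250000 / 2195382771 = -4739013.67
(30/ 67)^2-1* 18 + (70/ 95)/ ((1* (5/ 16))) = -6585154/ 426455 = -15.44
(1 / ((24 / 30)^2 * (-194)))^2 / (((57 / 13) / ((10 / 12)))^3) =171640625 / 385408903569408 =0.00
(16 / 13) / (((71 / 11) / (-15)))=-2640 / 923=-2.86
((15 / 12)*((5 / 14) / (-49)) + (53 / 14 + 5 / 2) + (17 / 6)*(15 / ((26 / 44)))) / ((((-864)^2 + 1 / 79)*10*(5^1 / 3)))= 0.00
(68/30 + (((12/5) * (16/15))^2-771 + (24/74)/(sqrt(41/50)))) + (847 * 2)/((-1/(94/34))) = -173578229/31875 + 60 * sqrt(82)/1517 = -5445.23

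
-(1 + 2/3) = -5/3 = -1.67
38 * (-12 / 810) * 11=-836 / 135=-6.19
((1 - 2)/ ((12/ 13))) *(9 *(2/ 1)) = -39/ 2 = -19.50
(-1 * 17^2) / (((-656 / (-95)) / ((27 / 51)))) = -14535 / 656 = -22.16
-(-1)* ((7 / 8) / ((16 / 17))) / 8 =119 / 1024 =0.12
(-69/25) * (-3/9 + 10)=-667/25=-26.68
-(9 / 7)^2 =-81 / 49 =-1.65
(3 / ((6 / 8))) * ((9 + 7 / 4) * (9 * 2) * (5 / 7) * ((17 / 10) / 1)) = 6579 / 7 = 939.86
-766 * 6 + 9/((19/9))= -87243/19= -4591.74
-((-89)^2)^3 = -496981290961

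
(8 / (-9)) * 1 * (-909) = 808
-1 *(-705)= 705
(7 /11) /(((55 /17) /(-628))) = -74732 /605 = -123.52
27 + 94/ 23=715/ 23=31.09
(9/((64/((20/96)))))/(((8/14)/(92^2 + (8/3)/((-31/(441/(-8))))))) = 27565755/63488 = 434.19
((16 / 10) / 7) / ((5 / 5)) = 8 / 35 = 0.23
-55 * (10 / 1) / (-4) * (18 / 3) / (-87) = -275 / 29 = -9.48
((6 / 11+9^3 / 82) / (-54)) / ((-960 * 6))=2837 / 93519360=0.00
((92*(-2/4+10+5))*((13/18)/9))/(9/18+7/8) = 69368/891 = 77.85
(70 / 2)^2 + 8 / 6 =3679 / 3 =1226.33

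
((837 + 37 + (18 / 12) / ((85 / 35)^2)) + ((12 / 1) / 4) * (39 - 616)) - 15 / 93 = -15354059 / 17918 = -856.91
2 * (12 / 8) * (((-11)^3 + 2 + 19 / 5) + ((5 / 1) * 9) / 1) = -3840.60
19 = 19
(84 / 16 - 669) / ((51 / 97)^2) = -2775655 / 1156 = -2401.09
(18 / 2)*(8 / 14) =36 / 7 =5.14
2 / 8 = 1 / 4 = 0.25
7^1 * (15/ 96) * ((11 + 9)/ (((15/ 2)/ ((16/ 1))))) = 140/ 3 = 46.67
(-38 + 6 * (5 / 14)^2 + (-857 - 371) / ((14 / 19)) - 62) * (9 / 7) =-1557441 / 686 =-2270.32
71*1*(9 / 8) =79.88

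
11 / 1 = 11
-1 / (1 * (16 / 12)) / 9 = -1 / 12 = -0.08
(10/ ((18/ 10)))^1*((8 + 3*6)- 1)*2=2500/ 9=277.78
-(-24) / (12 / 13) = 26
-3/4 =-0.75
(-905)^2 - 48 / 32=819023.50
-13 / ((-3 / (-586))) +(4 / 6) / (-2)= -2539.67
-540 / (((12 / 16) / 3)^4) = -138240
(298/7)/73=298/511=0.58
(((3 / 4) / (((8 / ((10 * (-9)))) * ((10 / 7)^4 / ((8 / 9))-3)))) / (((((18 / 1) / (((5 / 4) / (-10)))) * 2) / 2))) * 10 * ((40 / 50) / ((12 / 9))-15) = -108045 / 21584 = -5.01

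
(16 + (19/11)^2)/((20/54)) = 62019/1210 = 51.26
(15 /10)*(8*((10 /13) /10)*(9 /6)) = 18 /13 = 1.38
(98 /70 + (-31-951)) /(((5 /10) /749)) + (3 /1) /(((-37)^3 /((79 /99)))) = -1468938.80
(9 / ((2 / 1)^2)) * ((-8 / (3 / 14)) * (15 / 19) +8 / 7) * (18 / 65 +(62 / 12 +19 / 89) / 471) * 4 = -56567964 / 769405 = -73.52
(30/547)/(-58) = -15/15863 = -0.00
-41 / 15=-2.73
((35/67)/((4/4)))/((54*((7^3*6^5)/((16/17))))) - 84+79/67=-121308087343/1464703884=-82.82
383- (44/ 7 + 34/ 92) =121183/ 322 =376.34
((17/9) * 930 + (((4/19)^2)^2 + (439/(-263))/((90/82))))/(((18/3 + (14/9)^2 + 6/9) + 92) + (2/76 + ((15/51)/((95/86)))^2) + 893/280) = 394298150574766536/23447624326206791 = 16.82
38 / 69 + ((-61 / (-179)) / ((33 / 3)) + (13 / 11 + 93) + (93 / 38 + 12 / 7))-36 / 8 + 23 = 2121815765 / 18069513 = 117.43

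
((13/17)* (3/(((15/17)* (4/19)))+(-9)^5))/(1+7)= -15348541/2720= -5642.85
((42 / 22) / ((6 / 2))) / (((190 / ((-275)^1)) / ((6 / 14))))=-15 / 38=-0.39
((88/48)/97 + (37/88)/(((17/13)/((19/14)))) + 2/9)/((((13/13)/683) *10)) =8460361297/182841120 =46.27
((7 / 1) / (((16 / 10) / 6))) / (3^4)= 35 / 108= 0.32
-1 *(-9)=9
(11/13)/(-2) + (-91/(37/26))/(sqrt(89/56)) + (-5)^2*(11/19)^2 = 74679/9386-4732*sqrt(1246)/3293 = -42.77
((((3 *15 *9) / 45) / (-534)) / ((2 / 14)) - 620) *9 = -993429 / 178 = -5581.06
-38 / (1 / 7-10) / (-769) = -266 / 53061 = -0.01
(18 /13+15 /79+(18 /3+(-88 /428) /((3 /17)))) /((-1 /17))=-35920337 /329667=-108.96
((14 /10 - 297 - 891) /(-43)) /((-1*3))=-5933 /645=-9.20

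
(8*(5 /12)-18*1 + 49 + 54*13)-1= 735.33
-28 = -28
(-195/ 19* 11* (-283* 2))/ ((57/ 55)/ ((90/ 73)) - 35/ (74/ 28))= -74118973500/ 14386439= -5152.00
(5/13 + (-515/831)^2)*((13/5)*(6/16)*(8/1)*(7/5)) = 9661022/1150935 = 8.39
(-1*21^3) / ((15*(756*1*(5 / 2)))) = -49 / 150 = -0.33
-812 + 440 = -372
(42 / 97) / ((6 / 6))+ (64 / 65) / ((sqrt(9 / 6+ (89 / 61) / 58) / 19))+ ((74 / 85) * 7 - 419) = -3400839 / 8245+ 32 * sqrt(4772762) / 4615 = -397.32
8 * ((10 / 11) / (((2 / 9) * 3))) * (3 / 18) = 20 / 11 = 1.82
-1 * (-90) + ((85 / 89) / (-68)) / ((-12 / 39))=128225 / 1424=90.05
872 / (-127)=-6.87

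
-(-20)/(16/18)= 45/2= 22.50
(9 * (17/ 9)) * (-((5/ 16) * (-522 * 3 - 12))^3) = 1043734271625/ 512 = 2038543499.27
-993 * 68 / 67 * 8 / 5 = -1612.51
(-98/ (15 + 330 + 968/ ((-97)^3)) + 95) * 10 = 298233236610/ 314871217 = 947.16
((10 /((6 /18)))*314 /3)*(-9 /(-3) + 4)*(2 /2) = 21980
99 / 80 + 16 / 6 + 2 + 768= 185737 / 240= 773.90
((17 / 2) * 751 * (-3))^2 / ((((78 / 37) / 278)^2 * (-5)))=-1275539949521.82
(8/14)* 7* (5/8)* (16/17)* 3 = 120/17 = 7.06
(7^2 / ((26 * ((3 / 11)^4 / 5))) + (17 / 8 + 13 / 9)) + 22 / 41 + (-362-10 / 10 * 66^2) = -1039828175 / 345384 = -3010.64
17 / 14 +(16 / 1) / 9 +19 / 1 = 2771 / 126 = 21.99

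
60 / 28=15 / 7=2.14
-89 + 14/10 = -438/5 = -87.60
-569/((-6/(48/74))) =2276/37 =61.51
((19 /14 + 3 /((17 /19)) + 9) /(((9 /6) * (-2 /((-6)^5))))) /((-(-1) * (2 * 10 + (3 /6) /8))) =22553856 /12733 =1771.29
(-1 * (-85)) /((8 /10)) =425 /4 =106.25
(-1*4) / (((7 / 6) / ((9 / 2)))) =-108 / 7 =-15.43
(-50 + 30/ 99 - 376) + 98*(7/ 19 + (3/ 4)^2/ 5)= -9494453/ 25080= -378.57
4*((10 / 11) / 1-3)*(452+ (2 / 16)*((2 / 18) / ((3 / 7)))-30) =-2096657 / 594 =-3529.73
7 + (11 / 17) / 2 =249 / 34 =7.32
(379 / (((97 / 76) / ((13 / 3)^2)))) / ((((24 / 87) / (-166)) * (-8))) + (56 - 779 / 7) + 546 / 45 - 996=102269542997 / 244440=418383.01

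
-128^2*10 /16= -10240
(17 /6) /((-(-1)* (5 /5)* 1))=2.83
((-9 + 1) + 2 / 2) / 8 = -7 / 8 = -0.88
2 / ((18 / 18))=2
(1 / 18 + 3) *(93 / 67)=1705 / 402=4.24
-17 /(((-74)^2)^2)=-17 /29986576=-0.00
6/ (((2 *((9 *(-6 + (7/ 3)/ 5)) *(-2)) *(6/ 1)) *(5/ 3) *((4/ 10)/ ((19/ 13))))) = 0.01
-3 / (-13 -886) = 3 / 899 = 0.00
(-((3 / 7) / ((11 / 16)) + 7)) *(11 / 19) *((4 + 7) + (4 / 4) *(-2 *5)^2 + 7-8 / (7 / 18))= -400334 / 931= -430.00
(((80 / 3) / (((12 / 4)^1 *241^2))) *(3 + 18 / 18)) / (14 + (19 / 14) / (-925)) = 4144000 / 94760835849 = 0.00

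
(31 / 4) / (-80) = -31 / 320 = -0.10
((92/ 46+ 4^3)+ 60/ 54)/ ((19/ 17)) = 10268/ 171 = 60.05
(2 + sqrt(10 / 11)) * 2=2 * sqrt(110) / 11 + 4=5.91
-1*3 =-3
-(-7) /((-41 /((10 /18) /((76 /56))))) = -490 /7011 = -0.07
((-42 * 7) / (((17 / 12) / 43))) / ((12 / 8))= -101136 / 17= -5949.18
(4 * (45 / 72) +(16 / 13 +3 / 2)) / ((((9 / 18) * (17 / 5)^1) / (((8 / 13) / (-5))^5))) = -262144 / 3016755625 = -0.00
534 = 534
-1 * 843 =-843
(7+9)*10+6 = 166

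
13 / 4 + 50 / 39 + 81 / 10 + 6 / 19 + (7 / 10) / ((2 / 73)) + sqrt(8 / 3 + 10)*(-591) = 285269 / 7410 - 197*sqrt(114) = -2064.89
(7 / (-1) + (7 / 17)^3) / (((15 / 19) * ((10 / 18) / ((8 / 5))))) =-15525888 / 614125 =-25.28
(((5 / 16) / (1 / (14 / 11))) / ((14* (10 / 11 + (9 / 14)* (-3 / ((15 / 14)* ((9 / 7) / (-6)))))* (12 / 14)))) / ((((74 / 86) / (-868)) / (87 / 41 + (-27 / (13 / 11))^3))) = 292274484473825 / 6825674752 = 42819.87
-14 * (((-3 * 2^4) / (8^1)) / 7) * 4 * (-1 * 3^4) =-3888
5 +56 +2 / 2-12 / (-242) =7508 / 121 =62.05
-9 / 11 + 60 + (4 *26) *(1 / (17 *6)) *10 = 69.38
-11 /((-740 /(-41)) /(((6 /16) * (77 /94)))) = -104181 /556480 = -0.19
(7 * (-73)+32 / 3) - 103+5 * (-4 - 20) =-2170 / 3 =-723.33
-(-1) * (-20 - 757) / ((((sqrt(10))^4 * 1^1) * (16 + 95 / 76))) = -259 / 575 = -0.45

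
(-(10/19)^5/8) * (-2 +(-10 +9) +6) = -37500/2476099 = -0.02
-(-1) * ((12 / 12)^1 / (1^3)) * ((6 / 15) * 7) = 14 / 5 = 2.80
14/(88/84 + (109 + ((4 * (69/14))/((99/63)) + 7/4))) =12936/114893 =0.11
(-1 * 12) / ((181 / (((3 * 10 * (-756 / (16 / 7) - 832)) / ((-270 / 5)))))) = -23255 / 543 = -42.83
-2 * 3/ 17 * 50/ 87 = -0.20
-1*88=-88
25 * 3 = 75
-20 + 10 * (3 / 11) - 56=-73.27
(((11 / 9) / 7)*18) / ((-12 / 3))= -11 / 14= -0.79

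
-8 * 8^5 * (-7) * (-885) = -1623982080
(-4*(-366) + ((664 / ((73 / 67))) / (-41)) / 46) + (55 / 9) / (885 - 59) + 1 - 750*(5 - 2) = -401884639661 / 511749126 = -785.32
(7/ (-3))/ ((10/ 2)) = -7/ 15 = -0.47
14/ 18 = 0.78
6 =6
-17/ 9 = -1.89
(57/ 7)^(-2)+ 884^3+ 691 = 2244434526004/ 3249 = 690807795.02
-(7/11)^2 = -49/121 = -0.40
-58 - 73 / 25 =-1523 / 25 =-60.92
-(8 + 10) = -18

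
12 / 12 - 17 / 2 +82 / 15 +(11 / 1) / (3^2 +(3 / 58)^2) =-49151 / 60570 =-0.81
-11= -11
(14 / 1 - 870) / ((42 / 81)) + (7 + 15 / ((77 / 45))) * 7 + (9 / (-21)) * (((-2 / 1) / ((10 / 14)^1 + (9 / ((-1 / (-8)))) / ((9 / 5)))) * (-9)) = -11270096 / 7315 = -1540.68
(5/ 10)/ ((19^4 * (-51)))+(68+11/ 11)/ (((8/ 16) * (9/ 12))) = 184.00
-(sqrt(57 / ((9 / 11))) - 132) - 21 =111 - sqrt(627) / 3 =102.65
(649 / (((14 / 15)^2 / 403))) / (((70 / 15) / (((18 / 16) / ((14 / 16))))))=1588898025 / 19208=82720.64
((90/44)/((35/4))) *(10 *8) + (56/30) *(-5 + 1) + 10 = 24526/1155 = 21.23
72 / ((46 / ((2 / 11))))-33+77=11204 / 253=44.28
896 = 896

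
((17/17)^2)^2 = 1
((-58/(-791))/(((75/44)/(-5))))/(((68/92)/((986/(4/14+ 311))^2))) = -23496947936/8047929495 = -2.92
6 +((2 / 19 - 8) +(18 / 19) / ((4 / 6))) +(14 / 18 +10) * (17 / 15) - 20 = -21184 / 2565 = -8.26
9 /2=4.50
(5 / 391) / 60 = 1 / 4692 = 0.00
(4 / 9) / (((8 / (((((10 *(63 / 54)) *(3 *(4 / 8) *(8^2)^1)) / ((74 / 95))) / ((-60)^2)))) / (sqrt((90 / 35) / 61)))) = 19 *sqrt(854) / 121878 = 0.00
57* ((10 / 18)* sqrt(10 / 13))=95* sqrt(130) / 39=27.77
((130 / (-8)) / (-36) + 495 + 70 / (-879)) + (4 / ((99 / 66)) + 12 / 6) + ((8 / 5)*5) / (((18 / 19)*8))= 21142157 / 42192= 501.09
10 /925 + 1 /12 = 209 /2220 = 0.09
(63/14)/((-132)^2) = 1/3872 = 0.00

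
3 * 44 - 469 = -337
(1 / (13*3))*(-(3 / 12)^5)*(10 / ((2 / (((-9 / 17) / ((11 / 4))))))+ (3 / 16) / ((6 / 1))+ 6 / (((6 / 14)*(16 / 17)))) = -27813 / 79659008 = -0.00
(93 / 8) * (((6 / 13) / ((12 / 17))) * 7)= 11067 / 208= 53.21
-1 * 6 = -6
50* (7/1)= 350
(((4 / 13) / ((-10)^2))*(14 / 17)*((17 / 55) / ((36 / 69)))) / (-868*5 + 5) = -161 / 464928750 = -0.00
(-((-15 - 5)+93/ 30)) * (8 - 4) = 338/ 5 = 67.60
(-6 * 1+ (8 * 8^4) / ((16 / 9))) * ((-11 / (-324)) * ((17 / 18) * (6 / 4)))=886.23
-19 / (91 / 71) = -14.82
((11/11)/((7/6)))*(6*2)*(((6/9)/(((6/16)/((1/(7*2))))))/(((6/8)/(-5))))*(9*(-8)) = 626.94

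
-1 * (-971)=971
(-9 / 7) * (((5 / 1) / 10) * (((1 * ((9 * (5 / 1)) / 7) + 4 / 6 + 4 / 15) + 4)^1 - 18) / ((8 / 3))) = 6273 / 3920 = 1.60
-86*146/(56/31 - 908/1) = 97309/7023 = 13.86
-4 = -4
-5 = -5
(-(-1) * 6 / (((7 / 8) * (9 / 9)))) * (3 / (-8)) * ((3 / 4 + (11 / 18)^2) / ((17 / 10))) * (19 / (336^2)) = -1235 / 4318272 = -0.00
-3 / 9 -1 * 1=-4 / 3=-1.33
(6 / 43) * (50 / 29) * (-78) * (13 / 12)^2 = -54925 / 2494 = -22.02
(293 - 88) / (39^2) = 205 / 1521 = 0.13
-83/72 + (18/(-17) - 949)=-1164283/1224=-951.21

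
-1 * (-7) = 7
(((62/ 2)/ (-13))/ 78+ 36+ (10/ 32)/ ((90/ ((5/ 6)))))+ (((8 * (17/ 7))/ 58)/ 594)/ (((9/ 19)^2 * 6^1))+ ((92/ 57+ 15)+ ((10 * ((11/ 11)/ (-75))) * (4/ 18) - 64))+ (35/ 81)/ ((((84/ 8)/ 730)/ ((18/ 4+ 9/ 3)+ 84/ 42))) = 4123987358119201/ 15053900621760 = 273.95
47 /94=1 /2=0.50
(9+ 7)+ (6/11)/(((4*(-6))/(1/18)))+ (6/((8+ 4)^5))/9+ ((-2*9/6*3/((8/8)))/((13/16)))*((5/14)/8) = 5792711465/373621248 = 15.50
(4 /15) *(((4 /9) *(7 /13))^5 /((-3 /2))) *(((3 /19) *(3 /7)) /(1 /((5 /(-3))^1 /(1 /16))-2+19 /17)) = 5349965824 /521122973605533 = 0.00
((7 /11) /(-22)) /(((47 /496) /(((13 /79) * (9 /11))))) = -203112 /4942003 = -0.04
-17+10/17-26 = -721/17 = -42.41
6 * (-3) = -18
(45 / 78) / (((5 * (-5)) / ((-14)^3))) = 4116 / 65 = 63.32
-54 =-54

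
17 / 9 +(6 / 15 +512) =23143 / 45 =514.29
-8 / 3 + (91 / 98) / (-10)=-1159 / 420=-2.76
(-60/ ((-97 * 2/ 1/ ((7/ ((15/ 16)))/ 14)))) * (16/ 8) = 32/ 97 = 0.33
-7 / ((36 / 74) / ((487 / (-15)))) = 126133 / 270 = 467.16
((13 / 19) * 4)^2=2704 / 361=7.49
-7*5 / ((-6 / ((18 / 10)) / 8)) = 84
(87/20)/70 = 87/1400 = 0.06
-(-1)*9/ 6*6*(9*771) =62451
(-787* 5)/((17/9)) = -35415/17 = -2083.24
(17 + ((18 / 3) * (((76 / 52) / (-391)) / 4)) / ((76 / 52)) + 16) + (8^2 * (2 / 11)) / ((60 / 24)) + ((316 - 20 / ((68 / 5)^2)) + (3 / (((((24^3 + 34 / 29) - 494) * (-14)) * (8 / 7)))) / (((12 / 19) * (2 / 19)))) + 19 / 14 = 44943627205000973 / 126637614512640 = 354.90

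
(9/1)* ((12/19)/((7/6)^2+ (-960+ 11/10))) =-19440/3274783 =-0.01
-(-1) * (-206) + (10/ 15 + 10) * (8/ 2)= -163.33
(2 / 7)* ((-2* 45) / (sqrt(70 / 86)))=-36* sqrt(1505) / 49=-28.50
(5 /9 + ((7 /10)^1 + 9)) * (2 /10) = 923 /450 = 2.05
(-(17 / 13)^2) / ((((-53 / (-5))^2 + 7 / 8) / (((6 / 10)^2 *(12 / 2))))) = -41616 / 1275781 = -0.03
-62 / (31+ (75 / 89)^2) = -245551 / 125588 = -1.96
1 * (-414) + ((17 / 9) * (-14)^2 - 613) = -5911 / 9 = -656.78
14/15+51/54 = 169/90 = 1.88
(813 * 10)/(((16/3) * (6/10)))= 20325/8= 2540.62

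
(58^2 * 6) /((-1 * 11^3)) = -20184 /1331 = -15.16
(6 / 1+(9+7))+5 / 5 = 23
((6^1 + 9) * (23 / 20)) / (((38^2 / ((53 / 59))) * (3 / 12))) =3657 / 85196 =0.04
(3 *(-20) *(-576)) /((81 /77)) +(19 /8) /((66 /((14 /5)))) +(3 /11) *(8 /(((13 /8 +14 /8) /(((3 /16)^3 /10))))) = 231288179 /7040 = 32853.43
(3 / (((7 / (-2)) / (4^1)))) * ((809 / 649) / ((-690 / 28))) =12944 / 74635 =0.17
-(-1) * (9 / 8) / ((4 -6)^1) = -9 / 16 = -0.56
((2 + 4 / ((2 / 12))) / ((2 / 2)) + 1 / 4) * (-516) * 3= -40635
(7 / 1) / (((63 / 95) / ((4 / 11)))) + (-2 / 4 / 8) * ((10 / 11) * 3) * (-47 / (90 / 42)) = 6001 / 792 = 7.58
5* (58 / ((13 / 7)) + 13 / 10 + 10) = 212.65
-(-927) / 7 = 927 / 7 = 132.43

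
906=906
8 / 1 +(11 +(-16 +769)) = 772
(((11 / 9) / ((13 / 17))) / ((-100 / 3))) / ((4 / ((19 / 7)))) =-3553 / 109200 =-0.03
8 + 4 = 12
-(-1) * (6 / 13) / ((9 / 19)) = 38 / 39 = 0.97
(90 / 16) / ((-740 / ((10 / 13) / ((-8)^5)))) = 45 / 252182528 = 0.00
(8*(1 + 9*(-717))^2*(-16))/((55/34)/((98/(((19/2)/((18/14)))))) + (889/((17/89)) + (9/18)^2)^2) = -1552233535340544/6310891664593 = -245.96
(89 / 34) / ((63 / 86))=3827 / 1071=3.57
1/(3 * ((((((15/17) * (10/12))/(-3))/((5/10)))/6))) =-102/25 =-4.08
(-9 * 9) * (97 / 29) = -7857 / 29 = -270.93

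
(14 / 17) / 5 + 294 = 25004 / 85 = 294.16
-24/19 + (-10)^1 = -214/19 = -11.26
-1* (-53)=53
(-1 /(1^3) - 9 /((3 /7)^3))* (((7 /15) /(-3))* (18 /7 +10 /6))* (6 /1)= 61588 /135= 456.21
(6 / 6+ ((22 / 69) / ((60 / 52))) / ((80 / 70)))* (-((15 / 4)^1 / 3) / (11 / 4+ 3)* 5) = -25705 / 19044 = -1.35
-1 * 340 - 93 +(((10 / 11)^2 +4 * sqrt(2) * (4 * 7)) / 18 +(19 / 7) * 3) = -3238336 / 7623 +56 * sqrt(2) / 9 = -416.01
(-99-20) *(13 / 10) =-1547 / 10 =-154.70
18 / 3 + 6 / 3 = 8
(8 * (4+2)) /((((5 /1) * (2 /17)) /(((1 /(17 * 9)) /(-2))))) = -4 /15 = -0.27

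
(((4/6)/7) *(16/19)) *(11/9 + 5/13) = 6016/46683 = 0.13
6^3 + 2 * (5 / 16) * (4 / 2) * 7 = 899 / 4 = 224.75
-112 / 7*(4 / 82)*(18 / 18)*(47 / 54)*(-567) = 15792 / 41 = 385.17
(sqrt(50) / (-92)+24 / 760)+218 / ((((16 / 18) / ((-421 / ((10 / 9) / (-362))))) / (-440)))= -1406107334607 / 95 - 5*sqrt(2) / 92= -14801129838.05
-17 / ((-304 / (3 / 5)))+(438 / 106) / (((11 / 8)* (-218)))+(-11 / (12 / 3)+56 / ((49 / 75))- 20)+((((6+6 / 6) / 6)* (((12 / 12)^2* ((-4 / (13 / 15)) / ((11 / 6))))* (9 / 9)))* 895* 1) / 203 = 12754145206763 / 254904810160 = 50.03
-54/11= -4.91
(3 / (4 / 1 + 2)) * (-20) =-10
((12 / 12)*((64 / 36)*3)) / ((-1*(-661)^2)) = -16 / 1310763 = -0.00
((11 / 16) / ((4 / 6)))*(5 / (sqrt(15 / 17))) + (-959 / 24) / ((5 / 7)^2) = -46991 / 600 + 11*sqrt(255) / 32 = -72.83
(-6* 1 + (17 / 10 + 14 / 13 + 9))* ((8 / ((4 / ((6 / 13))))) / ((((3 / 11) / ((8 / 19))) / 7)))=925232 / 16055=57.63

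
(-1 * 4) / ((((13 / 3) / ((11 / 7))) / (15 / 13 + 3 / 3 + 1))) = -5412 / 1183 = -4.57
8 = 8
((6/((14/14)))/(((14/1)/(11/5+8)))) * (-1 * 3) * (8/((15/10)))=-2448/35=-69.94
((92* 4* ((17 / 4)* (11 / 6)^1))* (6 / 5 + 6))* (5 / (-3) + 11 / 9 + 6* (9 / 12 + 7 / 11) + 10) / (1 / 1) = 368999.73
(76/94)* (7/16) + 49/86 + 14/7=47267/16168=2.92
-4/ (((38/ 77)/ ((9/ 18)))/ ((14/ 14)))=-4.05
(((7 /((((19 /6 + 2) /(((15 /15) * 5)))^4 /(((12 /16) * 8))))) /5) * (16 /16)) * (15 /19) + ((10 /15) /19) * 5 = 315415210 /52640697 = 5.99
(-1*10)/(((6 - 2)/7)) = -35/2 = -17.50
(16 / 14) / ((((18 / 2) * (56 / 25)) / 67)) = 1675 / 441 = 3.80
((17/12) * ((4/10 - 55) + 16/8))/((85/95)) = -4997/60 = -83.28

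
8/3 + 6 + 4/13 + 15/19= 7235/741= 9.76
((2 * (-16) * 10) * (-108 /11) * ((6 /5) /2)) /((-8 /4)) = -10368 /11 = -942.55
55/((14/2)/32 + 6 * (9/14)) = 1120/83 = 13.49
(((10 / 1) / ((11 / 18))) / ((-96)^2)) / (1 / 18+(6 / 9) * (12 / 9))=45 / 23936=0.00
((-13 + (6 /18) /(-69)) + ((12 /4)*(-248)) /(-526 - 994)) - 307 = -12566539 /39330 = -319.52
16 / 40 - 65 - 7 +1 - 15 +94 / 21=-81.12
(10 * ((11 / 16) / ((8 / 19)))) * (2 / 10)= 209 / 64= 3.27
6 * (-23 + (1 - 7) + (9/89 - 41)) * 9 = -335934/89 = -3774.54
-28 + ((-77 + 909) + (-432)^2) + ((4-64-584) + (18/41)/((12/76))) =7658258/41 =186786.78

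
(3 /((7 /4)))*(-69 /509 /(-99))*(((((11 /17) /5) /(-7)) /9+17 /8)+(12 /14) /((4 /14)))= 5047741 /419757030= 0.01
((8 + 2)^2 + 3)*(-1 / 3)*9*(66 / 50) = -10197 / 25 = -407.88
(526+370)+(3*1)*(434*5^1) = 7406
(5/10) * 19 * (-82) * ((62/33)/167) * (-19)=917662/5511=166.51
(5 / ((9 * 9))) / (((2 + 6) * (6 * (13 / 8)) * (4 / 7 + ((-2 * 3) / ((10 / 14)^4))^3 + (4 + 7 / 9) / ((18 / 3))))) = -8544921875 / 132208502012042391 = -0.00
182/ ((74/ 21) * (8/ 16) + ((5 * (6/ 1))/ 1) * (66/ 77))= 3822/ 577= 6.62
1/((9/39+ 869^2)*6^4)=13/12722956416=0.00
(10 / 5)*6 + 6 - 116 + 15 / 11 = -1063 / 11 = -96.64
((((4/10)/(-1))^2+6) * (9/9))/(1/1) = 154/25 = 6.16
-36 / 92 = -9 / 23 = -0.39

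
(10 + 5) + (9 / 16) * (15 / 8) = 2055 / 128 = 16.05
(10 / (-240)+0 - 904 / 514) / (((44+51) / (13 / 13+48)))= -108829 / 117192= -0.93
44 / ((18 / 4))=88 / 9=9.78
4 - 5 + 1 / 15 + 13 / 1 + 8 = 301 / 15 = 20.07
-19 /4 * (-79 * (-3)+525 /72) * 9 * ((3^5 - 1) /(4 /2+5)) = -40437111 /112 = -361045.63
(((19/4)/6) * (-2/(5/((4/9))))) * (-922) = 17518/135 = 129.76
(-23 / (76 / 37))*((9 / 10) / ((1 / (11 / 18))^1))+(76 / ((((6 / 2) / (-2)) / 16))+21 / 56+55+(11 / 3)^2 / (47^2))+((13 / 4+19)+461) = -8406781891 / 30219120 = -278.19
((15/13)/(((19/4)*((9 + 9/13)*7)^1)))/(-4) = -5/5586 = -0.00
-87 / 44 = -1.98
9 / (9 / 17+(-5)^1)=-153 / 76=-2.01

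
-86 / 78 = -43 / 39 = -1.10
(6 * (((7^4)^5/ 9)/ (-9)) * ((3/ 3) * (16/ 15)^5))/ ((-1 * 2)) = 83668255425284801560576/ 20503125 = 4080756246927470.89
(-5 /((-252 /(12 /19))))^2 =25 /159201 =0.00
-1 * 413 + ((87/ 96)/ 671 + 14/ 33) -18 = -27735881/ 64416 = -430.57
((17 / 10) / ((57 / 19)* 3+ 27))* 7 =119 / 360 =0.33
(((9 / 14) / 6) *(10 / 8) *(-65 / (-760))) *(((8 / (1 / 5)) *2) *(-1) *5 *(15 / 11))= -73125 / 11704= -6.25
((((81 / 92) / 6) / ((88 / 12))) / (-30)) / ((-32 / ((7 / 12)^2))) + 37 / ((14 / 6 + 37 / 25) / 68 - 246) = -1955383263921 / 12998305464320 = -0.15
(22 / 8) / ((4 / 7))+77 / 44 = 105 / 16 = 6.56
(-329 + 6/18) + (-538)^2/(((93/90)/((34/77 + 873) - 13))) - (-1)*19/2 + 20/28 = 3451823538805/14322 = 241015468.43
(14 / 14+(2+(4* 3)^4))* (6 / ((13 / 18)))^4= 2821518054144 / 28561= 98789189.95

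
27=27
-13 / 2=-6.50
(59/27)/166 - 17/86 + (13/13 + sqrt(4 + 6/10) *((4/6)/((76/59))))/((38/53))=4431599/3661794 + 3127 *sqrt(115)/21660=2.76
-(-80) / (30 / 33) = 88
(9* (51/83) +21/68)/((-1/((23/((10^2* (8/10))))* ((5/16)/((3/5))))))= -1263275/1444864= -0.87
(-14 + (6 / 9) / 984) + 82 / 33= -186949 / 16236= -11.51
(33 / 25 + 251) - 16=5908 / 25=236.32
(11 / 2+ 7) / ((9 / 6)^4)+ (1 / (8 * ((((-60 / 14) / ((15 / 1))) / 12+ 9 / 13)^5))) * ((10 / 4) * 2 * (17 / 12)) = 9.10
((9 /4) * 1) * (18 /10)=81 /20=4.05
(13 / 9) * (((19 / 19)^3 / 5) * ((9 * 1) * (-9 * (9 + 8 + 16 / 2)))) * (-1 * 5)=2925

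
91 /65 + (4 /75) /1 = 109 /75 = 1.45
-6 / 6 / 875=-1 / 875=-0.00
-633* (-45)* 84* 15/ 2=17945550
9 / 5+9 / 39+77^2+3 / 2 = 771229 / 130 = 5932.53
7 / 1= 7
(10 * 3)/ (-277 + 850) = 10/ 191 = 0.05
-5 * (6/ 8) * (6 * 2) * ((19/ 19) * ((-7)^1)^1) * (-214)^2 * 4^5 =14771957760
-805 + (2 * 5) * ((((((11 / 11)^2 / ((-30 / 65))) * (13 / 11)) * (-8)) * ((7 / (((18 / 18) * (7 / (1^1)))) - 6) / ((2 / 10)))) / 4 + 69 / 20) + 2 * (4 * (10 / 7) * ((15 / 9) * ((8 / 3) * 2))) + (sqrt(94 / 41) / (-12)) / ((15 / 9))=-2701613 / 1386 - sqrt(3854) / 820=-1949.29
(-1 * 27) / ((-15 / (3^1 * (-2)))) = -54 / 5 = -10.80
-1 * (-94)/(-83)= -94/83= -1.13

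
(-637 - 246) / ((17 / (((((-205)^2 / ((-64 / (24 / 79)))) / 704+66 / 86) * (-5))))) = 125.72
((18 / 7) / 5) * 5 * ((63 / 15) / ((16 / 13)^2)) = 7.13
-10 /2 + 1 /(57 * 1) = -284 /57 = -4.98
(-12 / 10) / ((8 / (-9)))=27 / 20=1.35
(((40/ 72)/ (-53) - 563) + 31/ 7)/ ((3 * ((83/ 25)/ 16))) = -897.32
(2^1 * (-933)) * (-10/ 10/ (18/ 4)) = 1244/ 3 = 414.67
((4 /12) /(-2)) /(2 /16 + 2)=-4 /51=-0.08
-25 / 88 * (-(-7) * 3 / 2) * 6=-1575 / 88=-17.90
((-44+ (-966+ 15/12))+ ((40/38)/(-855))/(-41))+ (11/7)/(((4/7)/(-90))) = -669375209/532836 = -1256.25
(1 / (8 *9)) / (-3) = -1 / 216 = -0.00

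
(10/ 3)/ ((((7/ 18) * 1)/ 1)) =60/ 7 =8.57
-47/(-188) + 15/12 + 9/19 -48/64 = 93/76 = 1.22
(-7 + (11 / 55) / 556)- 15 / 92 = -228991 / 31970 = -7.16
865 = 865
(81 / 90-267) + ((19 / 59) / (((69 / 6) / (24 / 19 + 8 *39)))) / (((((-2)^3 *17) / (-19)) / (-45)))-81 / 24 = -299550351 / 922760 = -324.62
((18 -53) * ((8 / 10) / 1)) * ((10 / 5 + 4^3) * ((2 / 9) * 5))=-6160 / 3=-2053.33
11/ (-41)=-11/ 41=-0.27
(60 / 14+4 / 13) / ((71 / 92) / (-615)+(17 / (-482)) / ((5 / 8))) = -518159640 / 6507319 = -79.63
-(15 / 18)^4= -625 / 1296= -0.48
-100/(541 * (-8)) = 0.02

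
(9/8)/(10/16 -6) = -9/43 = -0.21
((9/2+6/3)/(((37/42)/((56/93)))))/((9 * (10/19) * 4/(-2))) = -24206/51615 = -0.47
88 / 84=22 / 21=1.05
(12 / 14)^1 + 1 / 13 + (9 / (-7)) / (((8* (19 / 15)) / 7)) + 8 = 111291 / 13832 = 8.05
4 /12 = 1 /3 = 0.33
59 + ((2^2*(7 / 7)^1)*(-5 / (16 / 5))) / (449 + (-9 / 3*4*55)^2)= 102907539 / 1744196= 59.00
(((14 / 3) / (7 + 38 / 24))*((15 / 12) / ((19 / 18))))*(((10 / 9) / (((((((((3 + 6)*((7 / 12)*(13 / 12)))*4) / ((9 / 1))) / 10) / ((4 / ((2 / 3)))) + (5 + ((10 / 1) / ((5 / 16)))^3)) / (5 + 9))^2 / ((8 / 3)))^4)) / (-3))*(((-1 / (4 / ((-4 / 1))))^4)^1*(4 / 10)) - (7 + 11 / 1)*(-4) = 88856127378714672662019866589274386138887174224615510127663859754344 / 1234112880259926009194720369387155241006054237103403441451331385477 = 72.00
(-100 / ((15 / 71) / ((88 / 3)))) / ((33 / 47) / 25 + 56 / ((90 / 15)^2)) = -8767.42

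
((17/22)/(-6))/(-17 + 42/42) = 17/2112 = 0.01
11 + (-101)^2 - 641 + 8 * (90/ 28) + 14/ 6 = 201580/ 21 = 9599.05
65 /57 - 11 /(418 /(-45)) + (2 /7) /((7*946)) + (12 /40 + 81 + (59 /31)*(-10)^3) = -372597545494 /204768795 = -1819.60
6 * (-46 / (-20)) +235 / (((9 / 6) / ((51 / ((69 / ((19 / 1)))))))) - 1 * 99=729656 / 345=2114.94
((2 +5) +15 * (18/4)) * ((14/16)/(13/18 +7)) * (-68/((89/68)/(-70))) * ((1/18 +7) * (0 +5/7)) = 1914061450/12371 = 154721.64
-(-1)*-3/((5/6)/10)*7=-252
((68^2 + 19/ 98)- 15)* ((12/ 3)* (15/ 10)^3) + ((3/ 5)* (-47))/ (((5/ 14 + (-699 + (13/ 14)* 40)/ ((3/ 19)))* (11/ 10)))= 23616549046107/ 379540084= 62224.12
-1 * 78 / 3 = -26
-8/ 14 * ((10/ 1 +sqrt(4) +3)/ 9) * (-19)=380/ 21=18.10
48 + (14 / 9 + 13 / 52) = 1793 / 36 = 49.81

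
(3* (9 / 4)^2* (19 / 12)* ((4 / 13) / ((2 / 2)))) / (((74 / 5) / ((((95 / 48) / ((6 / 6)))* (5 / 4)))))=1218375 / 985088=1.24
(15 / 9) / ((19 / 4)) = 20 / 57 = 0.35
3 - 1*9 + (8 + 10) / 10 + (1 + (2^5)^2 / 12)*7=9002 / 15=600.13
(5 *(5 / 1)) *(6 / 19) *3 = 450 / 19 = 23.68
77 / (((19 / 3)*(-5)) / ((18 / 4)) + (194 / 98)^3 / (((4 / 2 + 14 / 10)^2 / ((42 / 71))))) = -716969829807 / 61827612620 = -11.60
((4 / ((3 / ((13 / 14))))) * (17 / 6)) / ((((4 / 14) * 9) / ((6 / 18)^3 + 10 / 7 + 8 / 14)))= 12155 / 4374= 2.78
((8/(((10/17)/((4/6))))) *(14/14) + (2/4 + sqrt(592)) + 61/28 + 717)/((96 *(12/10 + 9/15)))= 5 *sqrt(37)/216 + 306073/72576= 4.36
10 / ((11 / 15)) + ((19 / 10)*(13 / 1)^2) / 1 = 36821 / 110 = 334.74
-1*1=-1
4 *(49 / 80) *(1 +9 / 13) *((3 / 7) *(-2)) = -231 / 65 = -3.55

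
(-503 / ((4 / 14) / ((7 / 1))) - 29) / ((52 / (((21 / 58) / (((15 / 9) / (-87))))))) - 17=4472.66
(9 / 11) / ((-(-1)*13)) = 9 / 143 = 0.06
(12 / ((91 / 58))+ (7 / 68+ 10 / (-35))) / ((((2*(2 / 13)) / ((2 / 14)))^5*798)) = 439810839 / 2179107954688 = 0.00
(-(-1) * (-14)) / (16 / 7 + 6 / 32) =-1568 / 277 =-5.66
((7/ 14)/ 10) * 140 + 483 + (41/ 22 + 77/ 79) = 856553/ 1738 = 492.84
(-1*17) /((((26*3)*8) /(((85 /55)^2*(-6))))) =4913 /12584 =0.39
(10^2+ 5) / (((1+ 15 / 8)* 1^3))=840 / 23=36.52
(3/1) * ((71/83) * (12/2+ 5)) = 2343/83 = 28.23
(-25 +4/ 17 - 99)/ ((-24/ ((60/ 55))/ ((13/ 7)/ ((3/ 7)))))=24.38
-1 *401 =-401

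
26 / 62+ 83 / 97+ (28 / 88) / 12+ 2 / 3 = 520819 / 264616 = 1.97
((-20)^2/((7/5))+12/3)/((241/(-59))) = -119652/1687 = -70.93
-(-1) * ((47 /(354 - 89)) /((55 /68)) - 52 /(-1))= 761096 /14575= 52.22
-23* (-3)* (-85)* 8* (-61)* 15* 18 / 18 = 42931800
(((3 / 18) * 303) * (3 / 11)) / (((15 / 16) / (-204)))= -164832 / 55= -2996.95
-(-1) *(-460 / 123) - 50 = -6610 / 123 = -53.74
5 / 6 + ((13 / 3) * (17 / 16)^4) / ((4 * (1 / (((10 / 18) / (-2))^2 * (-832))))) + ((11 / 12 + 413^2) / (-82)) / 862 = -6346820649031 / 70353764352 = -90.21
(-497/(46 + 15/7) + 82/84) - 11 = -287995/14154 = -20.35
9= 9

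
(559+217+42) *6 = 4908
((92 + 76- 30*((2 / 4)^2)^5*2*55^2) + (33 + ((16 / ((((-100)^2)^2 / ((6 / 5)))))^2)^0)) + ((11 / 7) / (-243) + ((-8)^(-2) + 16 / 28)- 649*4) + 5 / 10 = -1119193991 / 435456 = -2570.17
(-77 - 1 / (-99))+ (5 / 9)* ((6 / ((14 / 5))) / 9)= -159787 / 2079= -76.86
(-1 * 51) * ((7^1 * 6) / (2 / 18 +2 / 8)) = -5931.69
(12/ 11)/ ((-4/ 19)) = -57/ 11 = -5.18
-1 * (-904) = 904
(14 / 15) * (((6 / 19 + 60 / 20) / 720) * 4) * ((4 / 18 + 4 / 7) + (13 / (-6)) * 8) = -3647 / 12825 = -0.28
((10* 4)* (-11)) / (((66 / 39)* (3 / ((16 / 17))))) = -4160 / 51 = -81.57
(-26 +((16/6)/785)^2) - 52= -432589886/5546025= -78.00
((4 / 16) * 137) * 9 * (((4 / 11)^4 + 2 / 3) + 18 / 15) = 42516717 / 73205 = 580.79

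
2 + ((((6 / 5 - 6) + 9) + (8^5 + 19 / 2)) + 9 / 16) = 2622741 / 80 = 32784.26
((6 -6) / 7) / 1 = 0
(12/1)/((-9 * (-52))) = 1/39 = 0.03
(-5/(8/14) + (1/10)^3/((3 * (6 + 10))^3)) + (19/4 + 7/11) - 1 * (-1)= -2875391989/1216512000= -2.36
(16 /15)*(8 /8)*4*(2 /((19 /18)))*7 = 56.59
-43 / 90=-0.48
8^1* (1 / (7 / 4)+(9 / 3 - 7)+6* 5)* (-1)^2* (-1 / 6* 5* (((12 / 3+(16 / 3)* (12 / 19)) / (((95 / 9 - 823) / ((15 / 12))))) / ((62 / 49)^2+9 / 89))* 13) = 15.34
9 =9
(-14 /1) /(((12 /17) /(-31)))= 3689 /6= 614.83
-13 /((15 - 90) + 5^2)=13 /50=0.26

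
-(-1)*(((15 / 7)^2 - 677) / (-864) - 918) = -9707875 / 10584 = -917.22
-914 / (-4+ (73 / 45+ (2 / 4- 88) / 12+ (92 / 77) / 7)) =96.22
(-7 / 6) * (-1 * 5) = 35 / 6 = 5.83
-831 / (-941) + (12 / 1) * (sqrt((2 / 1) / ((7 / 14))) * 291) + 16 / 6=6987.55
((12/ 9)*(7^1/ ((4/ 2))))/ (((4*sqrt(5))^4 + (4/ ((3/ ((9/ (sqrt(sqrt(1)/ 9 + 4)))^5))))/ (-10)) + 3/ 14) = 59891317451280*sqrt(37)/ 13900606138827780901 + 30445790237447900/ 41701818416483342703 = 0.00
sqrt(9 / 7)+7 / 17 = 7 / 17+3 *sqrt(7) / 7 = 1.55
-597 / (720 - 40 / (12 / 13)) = -1791 / 2030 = -0.88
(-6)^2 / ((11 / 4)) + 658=671.09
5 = 5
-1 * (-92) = 92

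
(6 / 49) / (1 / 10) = 60 / 49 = 1.22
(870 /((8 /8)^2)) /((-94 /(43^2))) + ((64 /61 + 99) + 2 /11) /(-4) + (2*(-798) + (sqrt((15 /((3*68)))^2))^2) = -2731944710443 /145827088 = -18734.14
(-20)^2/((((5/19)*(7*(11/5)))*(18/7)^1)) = 3800/99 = 38.38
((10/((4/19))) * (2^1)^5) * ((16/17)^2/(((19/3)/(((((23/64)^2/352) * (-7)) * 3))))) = -166635/101728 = -1.64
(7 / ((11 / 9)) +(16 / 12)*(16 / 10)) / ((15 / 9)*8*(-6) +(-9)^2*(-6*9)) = -1297 / 734910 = -0.00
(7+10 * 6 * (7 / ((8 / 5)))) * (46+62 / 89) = 1120042 / 89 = 12584.74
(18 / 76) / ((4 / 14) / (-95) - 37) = -315 / 49214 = -0.01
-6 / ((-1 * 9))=2 / 3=0.67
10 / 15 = 2 / 3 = 0.67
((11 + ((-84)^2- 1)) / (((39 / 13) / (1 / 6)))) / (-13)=-3533 / 117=-30.20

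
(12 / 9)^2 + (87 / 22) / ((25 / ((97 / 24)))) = 95717 / 39600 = 2.42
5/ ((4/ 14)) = 35/ 2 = 17.50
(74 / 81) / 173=74 / 14013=0.01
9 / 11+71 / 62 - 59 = -38899 / 682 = -57.04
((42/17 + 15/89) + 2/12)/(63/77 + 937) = 280181/93648648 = 0.00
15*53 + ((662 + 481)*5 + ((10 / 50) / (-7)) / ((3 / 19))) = 683531 / 105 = 6509.82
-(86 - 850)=764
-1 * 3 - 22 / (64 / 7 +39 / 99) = -11691 / 2203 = -5.31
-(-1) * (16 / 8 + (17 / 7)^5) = 1453471 / 16807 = 86.48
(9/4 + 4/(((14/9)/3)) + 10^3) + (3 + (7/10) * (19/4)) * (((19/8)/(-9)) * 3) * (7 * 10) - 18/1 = 431057/672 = 641.45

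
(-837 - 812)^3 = -4483962449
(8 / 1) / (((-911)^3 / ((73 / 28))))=-146 / 5292406217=-0.00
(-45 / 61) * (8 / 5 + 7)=-387 / 61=-6.34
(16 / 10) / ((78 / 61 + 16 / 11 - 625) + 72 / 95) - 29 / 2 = -1149128391 / 79236166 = -14.50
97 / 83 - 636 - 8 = -53355 / 83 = -642.83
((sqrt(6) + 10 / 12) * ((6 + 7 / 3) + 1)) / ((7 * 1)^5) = 10 / 21609 + 4 * sqrt(6) / 7203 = 0.00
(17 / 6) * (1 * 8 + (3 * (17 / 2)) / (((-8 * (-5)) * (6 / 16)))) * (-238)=-196231 / 30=-6541.03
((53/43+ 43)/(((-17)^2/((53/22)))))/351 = 0.00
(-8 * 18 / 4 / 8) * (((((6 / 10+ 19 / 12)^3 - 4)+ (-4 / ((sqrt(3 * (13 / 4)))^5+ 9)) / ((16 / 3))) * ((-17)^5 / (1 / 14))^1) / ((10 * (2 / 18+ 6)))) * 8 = 9185489823245323917 / 122414050000 - 1451252877984 * sqrt(39) / 306035125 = 75006623.79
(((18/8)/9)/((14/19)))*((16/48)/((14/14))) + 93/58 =8363/4872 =1.72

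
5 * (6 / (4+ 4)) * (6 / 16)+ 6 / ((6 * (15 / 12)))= 353 / 160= 2.21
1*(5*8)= 40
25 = 25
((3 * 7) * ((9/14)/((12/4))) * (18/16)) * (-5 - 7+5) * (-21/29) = 11907/464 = 25.66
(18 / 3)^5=7776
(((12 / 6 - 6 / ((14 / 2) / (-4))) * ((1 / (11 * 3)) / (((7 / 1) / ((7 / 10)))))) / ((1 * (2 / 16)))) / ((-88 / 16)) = -304 / 12705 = -0.02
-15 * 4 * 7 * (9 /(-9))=420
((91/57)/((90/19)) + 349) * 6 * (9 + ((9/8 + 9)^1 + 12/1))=7828643/120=65238.69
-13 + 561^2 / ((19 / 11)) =182193.89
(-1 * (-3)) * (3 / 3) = 3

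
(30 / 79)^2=900 / 6241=0.14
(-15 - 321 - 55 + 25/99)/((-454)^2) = -0.00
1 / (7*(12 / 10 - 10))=-5 / 308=-0.02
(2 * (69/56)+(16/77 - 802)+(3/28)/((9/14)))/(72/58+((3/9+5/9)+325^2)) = -64242975/8491153748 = -0.01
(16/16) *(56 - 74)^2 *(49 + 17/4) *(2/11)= 34506/11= 3136.91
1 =1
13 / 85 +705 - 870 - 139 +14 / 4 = -51059 / 170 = -300.35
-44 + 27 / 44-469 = -512.39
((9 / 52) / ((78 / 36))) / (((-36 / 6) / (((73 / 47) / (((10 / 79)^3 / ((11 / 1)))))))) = -3563192853 / 31772000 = -112.15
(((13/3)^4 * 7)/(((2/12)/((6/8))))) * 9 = 199927/2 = 99963.50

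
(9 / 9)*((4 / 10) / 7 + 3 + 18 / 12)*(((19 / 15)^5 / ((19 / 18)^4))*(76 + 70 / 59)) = 5961987504 / 6453125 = 923.89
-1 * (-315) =315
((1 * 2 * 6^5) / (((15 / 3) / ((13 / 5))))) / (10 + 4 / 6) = 18954 / 25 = 758.16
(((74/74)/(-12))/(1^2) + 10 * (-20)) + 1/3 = -799/4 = -199.75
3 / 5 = 0.60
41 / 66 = 0.62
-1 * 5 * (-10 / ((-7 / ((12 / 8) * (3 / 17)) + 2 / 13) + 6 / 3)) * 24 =-70200 / 1421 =-49.40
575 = 575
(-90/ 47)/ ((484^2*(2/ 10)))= -225/ 5505016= -0.00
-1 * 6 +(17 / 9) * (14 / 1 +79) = 509 / 3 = 169.67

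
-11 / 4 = -2.75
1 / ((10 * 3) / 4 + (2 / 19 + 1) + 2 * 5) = 38 / 707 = 0.05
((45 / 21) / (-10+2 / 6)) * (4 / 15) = -12 / 203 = -0.06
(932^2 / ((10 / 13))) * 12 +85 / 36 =2439096617 / 180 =13550536.76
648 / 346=324 / 173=1.87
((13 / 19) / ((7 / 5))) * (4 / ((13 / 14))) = 40 / 19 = 2.11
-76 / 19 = -4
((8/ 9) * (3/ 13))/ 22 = 4/ 429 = 0.01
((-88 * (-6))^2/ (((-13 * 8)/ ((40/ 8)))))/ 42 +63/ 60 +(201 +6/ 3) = -209429/ 1820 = -115.07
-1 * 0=0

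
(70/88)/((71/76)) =665/781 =0.85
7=7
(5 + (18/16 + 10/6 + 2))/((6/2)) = 235/72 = 3.26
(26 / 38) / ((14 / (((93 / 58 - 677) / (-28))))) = 509249 / 431984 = 1.18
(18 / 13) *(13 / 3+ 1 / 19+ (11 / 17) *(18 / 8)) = 67929 / 8398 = 8.09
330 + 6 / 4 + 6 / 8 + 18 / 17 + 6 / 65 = 1473633 / 4420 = 333.40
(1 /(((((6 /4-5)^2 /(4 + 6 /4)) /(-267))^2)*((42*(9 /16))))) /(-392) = -3833764 /2470629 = -1.55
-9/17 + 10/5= 1.47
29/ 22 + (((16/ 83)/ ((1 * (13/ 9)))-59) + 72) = 343053/ 23738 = 14.45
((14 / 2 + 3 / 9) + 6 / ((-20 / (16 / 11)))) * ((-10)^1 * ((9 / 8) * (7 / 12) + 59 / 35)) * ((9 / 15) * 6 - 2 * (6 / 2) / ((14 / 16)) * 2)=88056733 / 53900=1633.71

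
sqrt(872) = 29.53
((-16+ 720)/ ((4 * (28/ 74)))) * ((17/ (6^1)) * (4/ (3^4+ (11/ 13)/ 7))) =719576/ 11073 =64.98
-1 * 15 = -15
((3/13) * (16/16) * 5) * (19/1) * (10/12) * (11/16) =5225/416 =12.56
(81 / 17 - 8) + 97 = 1594 / 17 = 93.76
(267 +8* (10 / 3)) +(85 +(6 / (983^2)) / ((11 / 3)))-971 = -18888051029 / 31887537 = -592.33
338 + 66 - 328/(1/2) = -252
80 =80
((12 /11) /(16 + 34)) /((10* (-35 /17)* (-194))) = 51 /9336250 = 0.00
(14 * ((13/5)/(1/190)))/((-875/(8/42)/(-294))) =55328/125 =442.62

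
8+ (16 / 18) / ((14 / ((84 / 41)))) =1000 / 123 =8.13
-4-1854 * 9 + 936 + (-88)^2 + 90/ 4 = -15975/ 2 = -7987.50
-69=-69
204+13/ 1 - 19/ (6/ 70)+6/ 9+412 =408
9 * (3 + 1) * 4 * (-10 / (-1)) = 1440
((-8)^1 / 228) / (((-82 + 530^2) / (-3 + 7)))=-0.00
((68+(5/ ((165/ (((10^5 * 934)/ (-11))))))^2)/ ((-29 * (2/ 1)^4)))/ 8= -2180890002240073/ 122281632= -17834976.25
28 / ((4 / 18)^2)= 567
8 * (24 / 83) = 192 / 83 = 2.31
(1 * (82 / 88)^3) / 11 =68921 / 937024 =0.07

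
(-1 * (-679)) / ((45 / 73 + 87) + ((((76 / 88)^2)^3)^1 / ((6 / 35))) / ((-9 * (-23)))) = 7.75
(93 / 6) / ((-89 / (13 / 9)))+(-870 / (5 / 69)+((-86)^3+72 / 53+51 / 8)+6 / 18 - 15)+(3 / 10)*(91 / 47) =-648068.60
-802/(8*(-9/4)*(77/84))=1604/33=48.61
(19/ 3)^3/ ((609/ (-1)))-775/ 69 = -4405532/ 378189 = -11.65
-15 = -15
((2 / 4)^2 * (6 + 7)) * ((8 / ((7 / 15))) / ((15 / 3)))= 78 / 7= 11.14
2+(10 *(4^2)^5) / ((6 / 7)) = 36700166 / 3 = 12233388.67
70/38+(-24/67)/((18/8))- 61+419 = 1373629/3819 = 359.68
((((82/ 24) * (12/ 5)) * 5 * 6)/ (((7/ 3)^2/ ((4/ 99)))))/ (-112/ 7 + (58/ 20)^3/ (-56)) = -7872000/ 70869953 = -0.11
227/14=16.21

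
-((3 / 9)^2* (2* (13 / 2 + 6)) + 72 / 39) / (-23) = 541 / 2691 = 0.20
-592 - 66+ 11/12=-7885/12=-657.08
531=531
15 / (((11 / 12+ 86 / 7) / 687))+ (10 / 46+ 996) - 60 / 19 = 859545343 / 484633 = 1773.60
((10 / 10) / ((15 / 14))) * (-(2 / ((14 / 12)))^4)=-13824 / 1715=-8.06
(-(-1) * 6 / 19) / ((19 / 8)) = 0.13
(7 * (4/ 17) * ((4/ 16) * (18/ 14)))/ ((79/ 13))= 117/ 1343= 0.09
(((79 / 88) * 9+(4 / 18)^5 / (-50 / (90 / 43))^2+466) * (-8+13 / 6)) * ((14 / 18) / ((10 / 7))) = -482205832372313 / 320266029600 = -1505.64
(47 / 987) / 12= 1 / 252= 0.00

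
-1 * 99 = -99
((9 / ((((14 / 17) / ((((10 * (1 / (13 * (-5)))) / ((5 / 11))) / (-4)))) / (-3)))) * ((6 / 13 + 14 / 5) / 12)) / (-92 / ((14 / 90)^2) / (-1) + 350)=-624393 / 3438305000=-0.00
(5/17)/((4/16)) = 20/17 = 1.18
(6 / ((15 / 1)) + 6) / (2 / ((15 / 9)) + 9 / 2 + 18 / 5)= 64 / 93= 0.69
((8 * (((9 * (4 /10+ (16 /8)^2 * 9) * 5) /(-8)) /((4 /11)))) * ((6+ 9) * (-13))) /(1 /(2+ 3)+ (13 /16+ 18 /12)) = 23423400 /67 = 349602.99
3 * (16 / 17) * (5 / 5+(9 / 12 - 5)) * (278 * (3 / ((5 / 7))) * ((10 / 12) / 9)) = -992.08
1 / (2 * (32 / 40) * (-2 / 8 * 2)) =-5 / 4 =-1.25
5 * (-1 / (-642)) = 5 / 642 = 0.01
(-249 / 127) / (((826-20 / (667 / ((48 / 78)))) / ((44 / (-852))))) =7916623 / 64580529462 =0.00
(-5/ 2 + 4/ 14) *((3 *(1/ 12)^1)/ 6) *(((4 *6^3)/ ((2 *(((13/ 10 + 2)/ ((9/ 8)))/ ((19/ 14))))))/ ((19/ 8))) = -4185/ 539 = -7.76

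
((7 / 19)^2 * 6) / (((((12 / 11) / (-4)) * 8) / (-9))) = 4851 / 1444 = 3.36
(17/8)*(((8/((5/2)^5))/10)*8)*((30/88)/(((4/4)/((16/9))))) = 8704/103125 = 0.08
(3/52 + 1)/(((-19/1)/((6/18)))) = -55/2964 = -0.02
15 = 15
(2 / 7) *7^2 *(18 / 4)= 63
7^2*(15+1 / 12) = 8869 / 12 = 739.08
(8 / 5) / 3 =8 / 15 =0.53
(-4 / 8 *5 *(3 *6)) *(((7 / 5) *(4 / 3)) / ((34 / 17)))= -42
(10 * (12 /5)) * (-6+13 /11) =-1272 /11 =-115.64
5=5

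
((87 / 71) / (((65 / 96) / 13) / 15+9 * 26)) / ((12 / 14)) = 29232 / 4784903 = 0.01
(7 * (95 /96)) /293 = 665 /28128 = 0.02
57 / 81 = 19 / 27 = 0.70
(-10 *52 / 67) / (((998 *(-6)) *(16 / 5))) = 325 / 802392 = 0.00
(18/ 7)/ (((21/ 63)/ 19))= 1026/ 7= 146.57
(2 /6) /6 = 1 /18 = 0.06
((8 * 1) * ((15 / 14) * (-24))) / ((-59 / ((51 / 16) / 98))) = 2295 / 20237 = 0.11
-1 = -1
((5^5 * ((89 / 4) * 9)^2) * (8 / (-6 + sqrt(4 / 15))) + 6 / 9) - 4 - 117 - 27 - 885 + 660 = -182818440.13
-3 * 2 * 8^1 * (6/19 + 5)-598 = -16210/19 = -853.16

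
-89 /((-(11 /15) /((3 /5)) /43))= 34443 /11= 3131.18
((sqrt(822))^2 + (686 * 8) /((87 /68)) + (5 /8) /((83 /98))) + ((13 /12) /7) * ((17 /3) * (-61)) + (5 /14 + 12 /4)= 219319259 /43326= 5062.07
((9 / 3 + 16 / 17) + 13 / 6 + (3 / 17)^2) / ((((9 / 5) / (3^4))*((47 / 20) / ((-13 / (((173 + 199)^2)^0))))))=-20757750 / 13583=-1528.22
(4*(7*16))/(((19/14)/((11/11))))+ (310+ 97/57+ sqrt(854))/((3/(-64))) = -1080640/171 - 64*sqrt(854)/3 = -6942.96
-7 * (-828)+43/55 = 318823/55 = 5796.78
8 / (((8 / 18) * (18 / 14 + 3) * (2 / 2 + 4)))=21 / 25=0.84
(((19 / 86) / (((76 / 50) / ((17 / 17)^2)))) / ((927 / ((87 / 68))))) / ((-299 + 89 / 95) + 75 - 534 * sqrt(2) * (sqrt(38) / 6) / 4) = -1459530125 / 395722343358684 + 582338125 * sqrt(19) / 791444686717368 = -0.00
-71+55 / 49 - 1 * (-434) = 17842 / 49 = 364.12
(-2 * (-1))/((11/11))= 2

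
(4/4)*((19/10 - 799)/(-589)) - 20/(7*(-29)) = 1735913/1195670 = 1.45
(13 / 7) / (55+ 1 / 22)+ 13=13.03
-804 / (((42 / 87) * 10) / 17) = -99093 / 35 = -2831.23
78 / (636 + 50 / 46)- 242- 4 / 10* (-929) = 9504114 / 73265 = 129.72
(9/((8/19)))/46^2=171/16928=0.01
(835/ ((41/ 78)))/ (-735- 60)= -4342/ 2173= -2.00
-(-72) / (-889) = -72 / 889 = -0.08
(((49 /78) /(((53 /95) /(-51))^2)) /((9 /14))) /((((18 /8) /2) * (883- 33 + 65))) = 1431393880 /180430497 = 7.93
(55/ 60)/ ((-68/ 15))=-55/ 272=-0.20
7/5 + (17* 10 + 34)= 1027/5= 205.40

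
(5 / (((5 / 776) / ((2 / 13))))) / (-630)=-0.19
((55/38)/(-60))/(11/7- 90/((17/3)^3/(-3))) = -0.01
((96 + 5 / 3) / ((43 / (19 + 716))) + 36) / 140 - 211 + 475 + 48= 1951573 / 6020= 324.18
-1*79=-79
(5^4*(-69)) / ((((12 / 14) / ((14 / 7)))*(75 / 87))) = -116725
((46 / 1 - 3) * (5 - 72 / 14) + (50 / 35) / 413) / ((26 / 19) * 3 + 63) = -337231 / 3686025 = -0.09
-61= -61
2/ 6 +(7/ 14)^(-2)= 13/ 3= 4.33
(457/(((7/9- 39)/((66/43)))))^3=-2500448696025489/404567235136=-6180.55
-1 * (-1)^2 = -1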